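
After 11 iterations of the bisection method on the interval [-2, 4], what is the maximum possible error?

Bisection error bound: |error| ≤ (b-a)/2^n
|error| ≤ (4 - (-2))/2^11 = 6/2^11
|error| ≤ 0.0029296875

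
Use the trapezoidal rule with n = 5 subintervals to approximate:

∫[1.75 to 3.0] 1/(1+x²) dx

f(x) = 1/(1+x²)
a = 1.75, b = 3.0, n = 5
h = (b - a)/n = 0.250000

Trapezoidal rule: (h/2)[f(x₀) + 2f(x₁) + 2f(x₂) + ... + f(xₙ)]

x_0 = 1.7500, f(x_0) = 0.246154, coefficient = 1
x_1 = 2.0000, f(x_1) = 0.200000, coefficient = 2
x_2 = 2.2500, f(x_2) = 0.164948, coefficient = 2
x_3 = 2.5000, f(x_3) = 0.137931, coefficient = 2
x_4 = 2.7500, f(x_4) = 0.116788, coefficient = 2
x_5 = 3.0000, f(x_5) = 0.100000, coefficient = 1

I ≈ (0.250000/2) × 1.585489 = 0.198186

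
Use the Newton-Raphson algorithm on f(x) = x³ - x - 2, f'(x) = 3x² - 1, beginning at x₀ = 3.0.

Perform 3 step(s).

f(x) = x³ - x - 2
f'(x) = 3x² - 1
x₀ = 3.0

Newton-Raphson formula: x_{n+1} = x_n - f(x_n)/f'(x_n)

Iteration 1:
  f(3.000000) = 22.000000
  f'(3.000000) = 26.000000
  x_1 = 3.000000 - 22.000000/26.000000 = 2.153846
Iteration 2:
  f(2.153846) = 5.837961
  f'(2.153846) = 12.917160
  x_2 = 2.153846 - 5.837961/12.917160 = 1.701892
Iteration 3:
  f(1.701892) = 1.227532
  f'(1.701892) = 7.689312
  x_3 = 1.701892 - 1.227532/7.689312 = 1.542251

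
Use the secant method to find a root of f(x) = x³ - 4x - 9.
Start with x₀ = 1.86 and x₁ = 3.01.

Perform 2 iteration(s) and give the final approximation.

f(x) = x³ - 4x - 9
x₀ = 1.86, x₁ = 3.01

Secant formula: x_{n+1} = x_n - f(x_n)(x_n - x_{n-1})/(f(x_n) - f(x_{n-1}))

Iteration 1:
  f(1.860000) = -10.005144
  f(3.010000) = 6.230901
  x_2 = 3.010000 - 6.230901×(3.010000 - 1.860000)/(6.230901 - (-10.005144))
       = 2.568665
Iteration 2:
  f(3.010000) = 6.230901
  f(2.568665) = -2.326507
  x_3 = 2.568665 - (-2.326507)×(2.568665 - 3.010000)/(-2.326507 - 6.230901)
       = 2.688651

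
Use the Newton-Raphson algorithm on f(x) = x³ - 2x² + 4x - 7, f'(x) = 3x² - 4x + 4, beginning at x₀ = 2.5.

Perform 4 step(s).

f(x) = x³ - 2x² + 4x - 7
f'(x) = 3x² - 4x + 4
x₀ = 2.5

Newton-Raphson formula: x_{n+1} = x_n - f(x_n)/f'(x_n)

Iteration 1:
  f(2.500000) = 6.125000
  f'(2.500000) = 12.750000
  x_1 = 2.500000 - 6.125000/12.750000 = 2.019608
Iteration 2:
  f(2.019608) = 1.158408
  f'(2.019608) = 8.158016
  x_2 = 2.019608 - 1.158408/8.158016 = 1.877612
Iteration 3:
  f(1.877612) = 0.078975
  f'(1.877612) = 7.065829
  x_3 = 1.877612 - 0.078975/7.065829 = 1.866435
Iteration 4:
  f(1.866435) = 0.000452
  f'(1.866435) = 6.984995
  x_4 = 1.866435 - 0.000452/6.984995 = 1.866370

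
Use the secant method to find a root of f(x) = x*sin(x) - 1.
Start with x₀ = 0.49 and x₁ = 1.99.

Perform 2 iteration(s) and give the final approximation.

f(x) = x*sin(x) - 1
x₀ = 0.49, x₁ = 1.99

Secant formula: x_{n+1} = x_n - f(x_n)(x_n - x_{n-1})/(f(x_n) - f(x_{n-1}))

Iteration 1:
  f(0.490000) = -0.769393
  f(1.990000) = 0.817693
  x_2 = 1.990000 - 0.817693×(1.990000 - 0.490000)/(0.817693 - (-0.769393))
       = 1.217175
Iteration 2:
  f(1.990000) = 0.817693
  f(1.217175) = 0.141863
  x_3 = 1.217175 - 0.141863×(1.217175 - 1.990000)/(0.141863 - 0.817693)
       = 1.054953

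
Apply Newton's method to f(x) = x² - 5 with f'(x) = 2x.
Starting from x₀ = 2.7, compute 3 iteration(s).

f(x) = x² - 5
f'(x) = 2x
x₀ = 2.7

Newton-Raphson formula: x_{n+1} = x_n - f(x_n)/f'(x_n)

Iteration 1:
  f(2.700000) = 2.290000
  f'(2.700000) = 5.400000
  x_1 = 2.700000 - 2.290000/5.400000 = 2.275926
Iteration 2:
  f(2.275926) = 0.179839
  f'(2.275926) = 4.551852
  x_2 = 2.275926 - 0.179839/4.551852 = 2.236417
Iteration 3:
  f(2.236417) = 0.001561
  f'(2.236417) = 4.472834
  x_3 = 2.236417 - 0.001561/4.472834 = 2.236068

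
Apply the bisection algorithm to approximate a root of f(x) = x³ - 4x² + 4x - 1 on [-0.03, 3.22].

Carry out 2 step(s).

f(x) = x³ - 4x² + 4x - 1
Initial interval: [-0.03, 3.22]

Iteration 1:
  c_1 = (-0.030000 + 3.220000)/2 = 1.595000
  f(c_1) = f(1.595000) = -0.738380
  f(a) × f(c) ≥ 0, new interval: [1.595000, 3.220000]
Iteration 2:
  c_2 = (1.595000 + 3.220000)/2 = 2.407500
  f(c_2) = f(2.407500) = -0.600220
  f(a) × f(c) ≥ 0, new interval: [2.407500, 3.220000]

After 2 iteration(s), the approximation is c_2 = 2.407500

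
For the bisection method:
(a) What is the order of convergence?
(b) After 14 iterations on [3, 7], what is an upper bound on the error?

(a) Bisection has linear (order 1) convergence; the error is halved each step.

(b) Error bound = (b-a)/2^n = (7 - 3)/2^{14}
    = 4/2^{14}

(a) 1 (linear); (b) error ≤ 2.44e-04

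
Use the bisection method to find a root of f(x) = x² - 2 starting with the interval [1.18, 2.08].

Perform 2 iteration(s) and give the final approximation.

f(x) = x² - 2
Initial interval: [1.18, 2.08]

Iteration 1:
  c_1 = (1.180000 + 2.080000)/2 = 1.630000
  f(c_1) = f(1.630000) = 0.656900
  f(a) × f(c) < 0, new interval: [1.180000, 1.630000]
Iteration 2:
  c_2 = (1.180000 + 1.630000)/2 = 1.405000
  f(c_2) = f(1.405000) = -0.025975
  f(a) × f(c) ≥ 0, new interval: [1.405000, 1.630000]

After 2 iteration(s), the approximation is c_2 = 1.405000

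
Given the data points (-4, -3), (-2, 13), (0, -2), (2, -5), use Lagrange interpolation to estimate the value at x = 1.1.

Lagrange interpolation formula:
P(x) = Σ yᵢ × Lᵢ(x)
where Lᵢ(x) = Π_{j≠i} (x - xⱼ)/(xᵢ - xⱼ)

L_0(1.1) = (1.1 - (-2))/(-4 - (-2)) × (1.1 - 0)/(-4 - 0) × (1.1 - 2)/(-4 - 2) = 0.063938
L_1(1.1) = (1.1 - (-4))/(-2 - (-4)) × (1.1 - 0)/(-2 - 0) × (1.1 - 2)/(-2 - 2) = -0.315562
L_2(1.1) = (1.1 - (-4))/(0 - (-4)) × (1.1 - (-2))/(0 - (-2)) × (1.1 - 2)/(0 - 2) = 0.889312
L_3(1.1) = (1.1 - (-4))/(2 - (-4)) × (1.1 - (-2))/(2 - (-2)) × (1.1 - 0)/(2 - 0) = 0.362312

P(1.1) = (-3)×L_0(1.1) + 13×L_1(1.1) + (-2)×L_2(1.1) + (-5)×L_3(1.1)
P(1.1) = -7.884313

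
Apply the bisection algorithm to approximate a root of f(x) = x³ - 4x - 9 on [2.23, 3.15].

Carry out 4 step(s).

f(x) = x³ - 4x - 9
Initial interval: [2.23, 3.15]

Iteration 1:
  c_1 = (2.230000 + 3.150000)/2 = 2.690000
  f(c_1) = f(2.690000) = -0.294891
  f(a) × f(c) ≥ 0, new interval: [2.690000, 3.150000]
Iteration 2:
  c_2 = (2.690000 + 3.150000)/2 = 2.920000
  f(c_2) = f(2.920000) = 4.217088
  f(a) × f(c) < 0, new interval: [2.690000, 2.920000]
Iteration 3:
  c_3 = (2.690000 + 2.920000)/2 = 2.805000
  f(c_3) = f(2.805000) = 1.849810
  f(a) × f(c) < 0, new interval: [2.690000, 2.805000]
Iteration 4:
  c_4 = (2.690000 + 2.805000)/2 = 2.747500
  f(c_4) = f(2.747500) = 0.750208
  f(a) × f(c) < 0, new interval: [2.690000, 2.747500]

After 4 iteration(s), the approximation is c_4 = 2.747500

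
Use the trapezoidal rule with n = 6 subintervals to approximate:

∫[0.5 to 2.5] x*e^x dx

f(x) = x*e^x
a = 0.5, b = 2.5, n = 6
h = (b - a)/n = 0.333333

Trapezoidal rule: (h/2)[f(x₀) + 2f(x₁) + 2f(x₂) + ... + f(xₙ)]

x_0 = 0.5000, f(x_0) = 0.824361, coefficient = 1
x_1 = 0.8333, f(x_1) = 1.917480, coefficient = 2
x_2 = 1.1667, f(x_2) = 3.746482, coefficient = 2
x_3 = 1.5000, f(x_3) = 6.722534, coefficient = 2
x_4 = 1.8333, f(x_4) = 11.466952, coefficient = 2
x_5 = 2.1667, f(x_5) = 18.913133, coefficient = 2
x_6 = 2.5000, f(x_6) = 30.456235, coefficient = 1

I ≈ (0.333333/2) × 116.813757 = 19.468959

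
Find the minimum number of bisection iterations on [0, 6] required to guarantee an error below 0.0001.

We need (b-a)/2^n ≤ 0.0001
(6 - 0)/2^n ≤ 0.0001
6/2^n ≤ 0.0001
2^n ≥ 60000
n ≥ log₂(60000) = 15.87
n ≥ 16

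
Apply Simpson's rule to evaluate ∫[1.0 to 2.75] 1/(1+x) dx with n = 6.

f(x) = 1/(1+x)
a = 1.0, b = 2.75, n = 6
h = (b - a)/n = 0.291667

Simpson's rule: (h/3)[f(x₀) + 4f(x₁) + 2f(x₂) + ... + f(xₙ)]

x_0 = 1.0000, f(x_0) = 0.500000, coefficient = 1
x_1 = 1.2917, f(x_1) = 0.436364, coefficient = 4
x_2 = 1.5833, f(x_2) = 0.387097, coefficient = 2
x_3 = 1.8750, f(x_3) = 0.347826, coefficient = 4
x_4 = 2.1667, f(x_4) = 0.315789, coefficient = 2
x_5 = 2.4583, f(x_5) = 0.289157, coefficient = 4
x_6 = 2.7500, f(x_6) = 0.266667, coefficient = 1

I ≈ (0.291667/3) × 6.465825 = 0.628622
Exact value: 0.628609
Error: 0.000013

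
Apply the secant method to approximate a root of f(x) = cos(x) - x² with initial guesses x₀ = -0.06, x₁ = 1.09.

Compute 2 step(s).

f(x) = cos(x) - x²
x₀ = -0.06, x₁ = 1.09

Secant formula: x_{n+1} = x_n - f(x_n)(x_n - x_{n-1})/(f(x_n) - f(x_{n-1}))

Iteration 1:
  f(-0.060000) = 0.994601
  f(1.090000) = -0.725615
  x_2 = 1.090000 - (-0.725615)×(1.090000 - (-0.060000))/(-0.725615 - 0.994601)
       = 0.604911
Iteration 2:
  f(1.090000) = -0.725615
  f(0.604911) = 0.456635
  x_3 = 0.604911 - 0.456635×(0.604911 - 1.090000)/(0.456635 - (-0.725615))
       = 0.792273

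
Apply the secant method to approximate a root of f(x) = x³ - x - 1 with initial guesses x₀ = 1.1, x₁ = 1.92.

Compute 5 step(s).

f(x) = x³ - x - 1
x₀ = 1.1, x₁ = 1.92

Secant formula: x_{n+1} = x_n - f(x_n)(x_n - x_{n-1})/(f(x_n) - f(x_{n-1}))

Iteration 1:
  f(1.100000) = -0.769000
  f(1.920000) = 4.157888
  x_2 = 1.920000 - 4.157888×(1.920000 - 1.100000)/(4.157888 - (-0.769000))
       = 1.227987
Iteration 2:
  f(1.920000) = 4.157888
  f(1.227987) = -0.376240
  x_3 = 1.227987 - (-0.376240)×(1.227987 - 1.920000)/(-0.376240 - 4.157888)
       = 1.285410
Iteration 3:
  f(1.227987) = -0.376240
  f(1.285410) = -0.161553
  x_4 = 1.285410 - (-0.161553)×(1.285410 - 1.227987)/(-0.161553 - (-0.376240))
       = 1.328621
Iteration 4:
  f(1.285410) = -0.161553
  f(1.328621) = 0.016707
  x_5 = 1.328621 - 0.016707×(1.328621 - 1.285410)/(0.016707 - (-0.161553))
       = 1.324571
Iteration 5:
  f(1.328621) = 0.016707
  f(1.324571) = -0.000625
  x_6 = 1.324571 - (-0.000625)×(1.324571 - 1.328621)/(-0.000625 - 0.016707)
       = 1.324717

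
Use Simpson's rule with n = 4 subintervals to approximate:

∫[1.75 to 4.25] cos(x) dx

f(x) = cos(x)
a = 1.75, b = 4.25, n = 4
h = (b - a)/n = 0.625000

Simpson's rule: (h/3)[f(x₀) + 4f(x₁) + 2f(x₂) + ... + f(xₙ)]

x_0 = 1.7500, f(x_0) = -0.178246, coefficient = 1
x_1 = 2.3750, f(x_1) = -0.720278, coefficient = 4
x_2 = 3.0000, f(x_2) = -0.989992, coefficient = 2
x_3 = 3.6250, f(x_3) = -0.885416, coefficient = 4
x_4 = 4.2500, f(x_4) = -0.446087, coefficient = 1

I ≈ (0.625000/3) × -9.027098 = -1.880645
Exact value: -1.878975
Error: 0.001670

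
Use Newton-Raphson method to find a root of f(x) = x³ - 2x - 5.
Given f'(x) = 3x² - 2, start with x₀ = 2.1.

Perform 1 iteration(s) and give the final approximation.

f(x) = x³ - 2x - 5
f'(x) = 3x² - 2
x₀ = 2.1

Newton-Raphson formula: x_{n+1} = x_n - f(x_n)/f'(x_n)

Iteration 1:
  f(2.100000) = 0.061000
  f'(2.100000) = 11.230000
  x_1 = 2.100000 - 0.061000/11.230000 = 2.094568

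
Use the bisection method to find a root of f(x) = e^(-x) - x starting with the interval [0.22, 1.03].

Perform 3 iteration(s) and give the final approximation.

f(x) = e^(-x) - x
Initial interval: [0.22, 1.03]

Iteration 1:
  c_1 = (0.220000 + 1.030000)/2 = 0.625000
  f(c_1) = f(0.625000) = -0.089739
  f(a) × f(c) < 0, new interval: [0.220000, 0.625000]
Iteration 2:
  c_2 = (0.220000 + 0.625000)/2 = 0.422500
  f(c_2) = f(0.422500) = 0.232906
  f(a) × f(c) ≥ 0, new interval: [0.422500, 0.625000]
Iteration 3:
  c_3 = (0.422500 + 0.625000)/2 = 0.523750
  f(c_3) = f(0.523750) = 0.068545
  f(a) × f(c) ≥ 0, new interval: [0.523750, 0.625000]

After 3 iteration(s), the approximation is c_3 = 0.523750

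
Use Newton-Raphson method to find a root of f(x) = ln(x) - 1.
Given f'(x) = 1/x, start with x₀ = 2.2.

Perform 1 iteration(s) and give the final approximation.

f(x) = ln(x) - 1
f'(x) = 1/x
x₀ = 2.2

Newton-Raphson formula: x_{n+1} = x_n - f(x_n)/f'(x_n)

Iteration 1:
  f(2.200000) = -0.211543
  f'(2.200000) = 0.454545
  x_1 = 2.200000 - (-0.211543)/0.454545 = 2.665394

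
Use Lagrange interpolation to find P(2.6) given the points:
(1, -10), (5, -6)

Lagrange interpolation formula:
P(x) = Σ yᵢ × Lᵢ(x)
where Lᵢ(x) = Π_{j≠i} (x - xⱼ)/(xᵢ - xⱼ)

L_0(2.6) = (2.6 - 5)/(1 - 5) = 0.600000
L_1(2.6) = (2.6 - 1)/(5 - 1) = 0.400000

P(2.6) = (-10)×L_0(2.6) + (-6)×L_1(2.6)
P(2.6) = -8.400000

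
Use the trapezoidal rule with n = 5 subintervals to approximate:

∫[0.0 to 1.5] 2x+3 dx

f(x) = 2x+3
a = 0.0, b = 1.5, n = 5
h = (b - a)/n = 0.300000

Trapezoidal rule: (h/2)[f(x₀) + 2f(x₁) + 2f(x₂) + ... + f(xₙ)]

x_0 = 0.0000, f(x_0) = 3.000000, coefficient = 1
x_1 = 0.3000, f(x_1) = 3.600000, coefficient = 2
x_2 = 0.6000, f(x_2) = 4.200000, coefficient = 2
x_3 = 0.9000, f(x_3) = 4.800000, coefficient = 2
x_4 = 1.2000, f(x_4) = 5.400000, coefficient = 2
x_5 = 1.5000, f(x_5) = 6.000000, coefficient = 1

I ≈ (0.300000/2) × 45.000000 = 6.750000
Exact value: 6.750000
Error: 0.000000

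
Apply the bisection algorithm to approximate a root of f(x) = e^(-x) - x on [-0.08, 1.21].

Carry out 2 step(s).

f(x) = e^(-x) - x
Initial interval: [-0.08, 1.21]

Iteration 1:
  c_1 = (-0.080000 + 1.210000)/2 = 0.565000
  f(c_1) = f(0.565000) = 0.003360
  f(a) × f(c) ≥ 0, new interval: [0.565000, 1.210000]
Iteration 2:
  c_2 = (0.565000 + 1.210000)/2 = 0.887500
  f(c_2) = f(0.887500) = -0.475816
  f(a) × f(c) < 0, new interval: [0.565000, 0.887500]

After 2 iteration(s), the approximation is c_2 = 0.887500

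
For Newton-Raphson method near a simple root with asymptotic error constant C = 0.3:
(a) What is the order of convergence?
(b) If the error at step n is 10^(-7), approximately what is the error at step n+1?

(a) Newton-Raphson has quadratic (order 2) convergence near simple roots.
    This means |e_{n+1}| ≈ C|e_n|².

(b) With |e_n| = 10^(-7) and C = 0.3:
    |e_{n+1}| ≈ 0.3 × (10^(-7))² = 0.3 × 10^(-14)

(a) 2 (quadratic); (b) |e_{n+1}| ≈ 3.000e-15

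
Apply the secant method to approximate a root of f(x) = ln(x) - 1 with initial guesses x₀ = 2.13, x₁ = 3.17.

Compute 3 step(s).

f(x) = ln(x) - 1
x₀ = 2.13, x₁ = 3.17

Secant formula: x_{n+1} = x_n - f(x_n)(x_n - x_{n-1})/(f(x_n) - f(x_{n-1}))

Iteration 1:
  f(2.130000) = -0.243878
  f(3.170000) = 0.153732
  x_2 = 3.170000 - 0.153732×(3.170000 - 2.130000)/(0.153732 - (-0.243878))
       = 2.767895
Iteration 2:
  f(3.170000) = 0.153732
  f(2.767895) = 0.018087
  x_3 = 2.767895 - 0.018087×(2.767895 - 3.170000)/(0.018087 - 0.153732)
       = 2.714278
Iteration 3:
  f(2.767895) = 0.018087
  f(2.714278) = -0.001474
  x_4 = 2.714278 - (-0.001474)×(2.714278 - 2.767895)/(-0.001474 - 0.018087)
       = 2.718318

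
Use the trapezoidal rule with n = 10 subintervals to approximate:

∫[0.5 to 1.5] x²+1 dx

f(x) = x²+1
a = 0.5, b = 1.5, n = 10
h = (b - a)/n = 0.100000

Trapezoidal rule: (h/2)[f(x₀) + 2f(x₁) + 2f(x₂) + ... + f(xₙ)]

x_0 = 0.5000, f(x_0) = 1.250000, coefficient = 1
x_1 = 0.6000, f(x_1) = 1.360000, coefficient = 2
x_2 = 0.7000, f(x_2) = 1.490000, coefficient = 2
x_3 = 0.8000, f(x_3) = 1.640000, coefficient = 2
x_4 = 0.9000, f(x_4) = 1.810000, coefficient = 2
x_5 = 1.0000, f(x_5) = 2.000000, coefficient = 2
x_6 = 1.1000, f(x_6) = 2.210000, coefficient = 2
x_7 = 1.2000, f(x_7) = 2.440000, coefficient = 2
x_8 = 1.3000, f(x_8) = 2.690000, coefficient = 2
x_9 = 1.4000, f(x_9) = 2.960000, coefficient = 2
x_10 = 1.5000, f(x_10) = 3.250000, coefficient = 1

I ≈ (0.100000/2) × 41.700000 = 2.085000
Exact value: 2.083333
Error: 0.001667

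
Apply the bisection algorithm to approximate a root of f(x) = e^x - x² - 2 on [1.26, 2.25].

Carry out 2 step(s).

f(x) = e^x - x² - 2
Initial interval: [1.26, 2.25]

Iteration 1:
  c_1 = (1.260000 + 2.250000)/2 = 1.755000
  f(c_1) = f(1.755000) = 0.703423
  f(a) × f(c) < 0, new interval: [1.260000, 1.755000]
Iteration 2:
  c_2 = (1.260000 + 1.755000)/2 = 1.507500
  f(c_2) = f(1.507500) = 0.242872
  f(a) × f(c) < 0, new interval: [1.260000, 1.507500]

After 2 iteration(s), the approximation is c_2 = 1.507500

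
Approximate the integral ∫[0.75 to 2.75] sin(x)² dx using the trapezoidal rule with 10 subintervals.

f(x) = sin(x)²
a = 0.75, b = 2.75, n = 10
h = (b - a)/n = 0.200000

Trapezoidal rule: (h/2)[f(x₀) + 2f(x₁) + 2f(x₂) + ... + f(xₙ)]

x_0 = 0.7500, f(x_0) = 0.464631, coefficient = 1
x_1 = 0.9500, f(x_1) = 0.661645, coefficient = 2
x_2 = 1.1500, f(x_2) = 0.833138, coefficient = 2
x_3 = 1.3500, f(x_3) = 0.952036, coefficient = 2
x_4 = 1.5500, f(x_4) = 0.999568, coefficient = 2
x_5 = 1.7500, f(x_5) = 0.968228, coefficient = 2
x_6 = 1.9500, f(x_6) = 0.862966, coefficient = 2
x_7 = 2.1500, f(x_7) = 0.700400, coefficient = 2
x_8 = 2.3500, f(x_8) = 0.506194, coefficient = 2
x_9 = 2.5500, f(x_9) = 0.311011, coefficient = 2
x_10 = 2.7500, f(x_10) = 0.145665, coefficient = 1

I ≈ (0.200000/2) × 14.200668 = 1.420067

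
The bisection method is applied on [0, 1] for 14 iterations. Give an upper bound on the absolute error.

Bisection error bound: |error| ≤ (b-a)/2^n
|error| ≤ (1 - 0)/2^14 = 1/2^14
|error| ≤ 0.0000610352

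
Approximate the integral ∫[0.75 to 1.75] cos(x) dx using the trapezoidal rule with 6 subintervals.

f(x) = cos(x)
a = 0.75, b = 1.75, n = 6
h = (b - a)/n = 0.166667

Trapezoidal rule: (h/2)[f(x₀) + 2f(x₁) + 2f(x₂) + ... + f(xₙ)]

x_0 = 0.7500, f(x_0) = 0.731689, coefficient = 1
x_1 = 0.9167, f(x_1) = 0.608469, coefficient = 2
x_2 = 1.0833, f(x_2) = 0.468386, coefficient = 2
x_3 = 1.2500, f(x_3) = 0.315322, coefficient = 2
x_4 = 1.4167, f(x_4) = 0.153520, coefficient = 2
x_5 = 1.5833, f(x_5) = -0.012537, coefficient = 2
x_6 = 1.7500, f(x_6) = -0.178246, coefficient = 1

I ≈ (0.166667/2) × 3.619764 = 0.301647
Exact value: 0.302347
Error: 0.000700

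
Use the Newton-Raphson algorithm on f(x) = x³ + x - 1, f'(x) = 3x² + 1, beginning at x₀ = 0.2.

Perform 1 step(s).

f(x) = x³ + x - 1
f'(x) = 3x² + 1
x₀ = 0.2

Newton-Raphson formula: x_{n+1} = x_n - f(x_n)/f'(x_n)

Iteration 1:
  f(0.200000) = -0.792000
  f'(0.200000) = 1.120000
  x_1 = 0.200000 - (-0.792000)/1.120000 = 0.907143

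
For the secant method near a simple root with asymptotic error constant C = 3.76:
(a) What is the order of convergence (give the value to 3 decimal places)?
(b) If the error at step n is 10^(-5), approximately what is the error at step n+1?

(a) Secant method has superlinear convergence with order φ = (1+√5)/2 ≈ 1.618.
    This means |e_{n+1}| ≈ C|e_n|^1.618.

(b) With |e_n| = 10^(-5) and C = 3.76:
    |e_{n+1}| ≈ 3.76 × (10^(-5))^1.618 = 3.76 × 10^(-8.09)

(a) ≈ 1.618 (golden ratio); (b) |e_{n+1}| ≈ 3.055e-08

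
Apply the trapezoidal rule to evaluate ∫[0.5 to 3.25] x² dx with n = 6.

f(x) = x²
a = 0.5, b = 3.25, n = 6
h = (b - a)/n = 0.458333

Trapezoidal rule: (h/2)[f(x₀) + 2f(x₁) + 2f(x₂) + ... + f(xₙ)]

x_0 = 0.5000, f(x_0) = 0.250000, coefficient = 1
x_1 = 0.9583, f(x_1) = 0.918403, coefficient = 2
x_2 = 1.4167, f(x_2) = 2.006944, coefficient = 2
x_3 = 1.8750, f(x_3) = 3.515625, coefficient = 2
x_4 = 2.3333, f(x_4) = 5.444444, coefficient = 2
x_5 = 2.7917, f(x_5) = 7.793403, coefficient = 2
x_6 = 3.2500, f(x_6) = 10.562500, coefficient = 1

I ≈ (0.458333/2) × 50.170139 = 11.497323
Exact value: 11.401042
Error: 0.096282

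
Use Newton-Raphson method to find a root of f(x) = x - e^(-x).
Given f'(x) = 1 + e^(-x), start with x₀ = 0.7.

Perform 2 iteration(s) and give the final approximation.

f(x) = x - e^(-x)
f'(x) = 1 + e^(-x)
x₀ = 0.7

Newton-Raphson formula: x_{n+1} = x_n - f(x_n)/f'(x_n)

Iteration 1:
  f(0.700000) = 0.203415
  f'(0.700000) = 1.496585
  x_1 = 0.700000 - 0.203415/1.496585 = 0.564081
Iteration 2:
  f(0.564081) = -0.004802
  f'(0.564081) = 1.568883
  x_2 = 0.564081 - (-0.004802)/1.568883 = 0.567142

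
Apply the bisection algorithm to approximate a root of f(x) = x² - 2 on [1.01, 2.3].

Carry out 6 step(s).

f(x) = x² - 2
Initial interval: [1.01, 2.3]

Iteration 1:
  c_1 = (1.010000 + 2.300000)/2 = 1.655000
  f(c_1) = f(1.655000) = 0.739025
  f(a) × f(c) < 0, new interval: [1.010000, 1.655000]
Iteration 2:
  c_2 = (1.010000 + 1.655000)/2 = 1.332500
  f(c_2) = f(1.332500) = -0.224444
  f(a) × f(c) ≥ 0, new interval: [1.332500, 1.655000]
Iteration 3:
  c_3 = (1.332500 + 1.655000)/2 = 1.493750
  f(c_3) = f(1.493750) = 0.231289
  f(a) × f(c) < 0, new interval: [1.332500, 1.493750]
Iteration 4:
  c_4 = (1.332500 + 1.493750)/2 = 1.413125
  f(c_4) = f(1.413125) = -0.003078
  f(a) × f(c) ≥ 0, new interval: [1.413125, 1.493750]
Iteration 5:
  c_5 = (1.413125 + 1.493750)/2 = 1.453437
  f(c_5) = f(1.453437) = 0.112481
  f(a) × f(c) < 0, new interval: [1.413125, 1.453437]
Iteration 6:
  c_6 = (1.413125 + 1.453437)/2 = 1.433281
  f(c_6) = f(1.433281) = 0.054295
  f(a) × f(c) < 0, new interval: [1.413125, 1.433281]

After 6 iteration(s), the approximation is c_6 = 1.433281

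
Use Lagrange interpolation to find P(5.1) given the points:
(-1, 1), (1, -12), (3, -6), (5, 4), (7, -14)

Lagrange interpolation formula:
P(x) = Σ yᵢ × Lᵢ(x)
where Lᵢ(x) = Π_{j≠i} (x - xⱼ)/(xᵢ - xⱼ)

L_0(5.1) = (5.1 - 1)/(-1 - 1) × (5.1 - 3)/(-1 - 3) × (5.1 - 5)/(-1 - 5) × (5.1 - 7)/(-1 - 7) = -0.004260
L_1(5.1) = (5.1 - (-1))/(1 - (-1)) × (5.1 - 3)/(1 - 3) × (5.1 - 5)/(1 - 5) × (5.1 - 7)/(1 - 7) = 0.025353
L_2(5.1) = (5.1 - (-1))/(3 - (-1)) × (5.1 - 1)/(3 - 1) × (5.1 - 5)/(3 - 5) × (5.1 - 7)/(3 - 7) = -0.074248
L_3(5.1) = (5.1 - (-1))/(5 - (-1)) × (5.1 - 1)/(5 - 1) × (5.1 - 3)/(5 - 3) × (5.1 - 7)/(5 - 7) = 1.039478
L_4(5.1) = (5.1 - (-1))/(7 - (-1)) × (5.1 - 1)/(7 - 1) × (5.1 - 3)/(7 - 3) × (5.1 - 5)/(7 - 5) = 0.013677

P(5.1) = 1×L_0(5.1) + (-12)×L_1(5.1) + (-6)×L_2(5.1) + 4×L_3(5.1) + (-14)×L_4(5.1)
P(5.1) = 4.103423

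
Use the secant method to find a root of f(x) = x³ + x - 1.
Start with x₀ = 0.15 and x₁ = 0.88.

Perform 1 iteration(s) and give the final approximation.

f(x) = x³ + x - 1
x₀ = 0.15, x₁ = 0.88

Secant formula: x_{n+1} = x_n - f(x_n)(x_n - x_{n-1})/(f(x_n) - f(x_{n-1}))

Iteration 1:
  f(0.150000) = -0.846625
  f(0.880000) = 0.561472
  x_2 = 0.880000 - 0.561472×(0.880000 - 0.150000)/(0.561472 - (-0.846625))
       = 0.588916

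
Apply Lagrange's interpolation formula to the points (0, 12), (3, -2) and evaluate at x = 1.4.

Lagrange interpolation formula:
P(x) = Σ yᵢ × Lᵢ(x)
where Lᵢ(x) = Π_{j≠i} (x - xⱼ)/(xᵢ - xⱼ)

L_0(1.4) = (1.4 - 3)/(0 - 3) = 0.533333
L_1(1.4) = (1.4 - 0)/(3 - 0) = 0.466667

P(1.4) = 12×L_0(1.4) + (-2)×L_1(1.4)
P(1.4) = 5.466667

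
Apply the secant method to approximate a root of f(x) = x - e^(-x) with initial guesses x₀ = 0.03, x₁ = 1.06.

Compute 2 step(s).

f(x) = x - e^(-x)
x₀ = 0.03, x₁ = 1.06

Secant formula: x_{n+1} = x_n - f(x_n)(x_n - x_{n-1})/(f(x_n) - f(x_{n-1}))

Iteration 1:
  f(0.030000) = -0.940446
  f(1.060000) = 0.713544
  x_2 = 1.060000 - 0.713544×(1.060000 - 0.030000)/(0.713544 - (-0.940446))
       = 0.615650
Iteration 2:
  f(1.060000) = 0.713544
  f(0.615650) = 0.075360
  x_3 = 0.615650 - 0.075360×(0.615650 - 1.060000)/(0.075360 - 0.713544)
       = 0.563179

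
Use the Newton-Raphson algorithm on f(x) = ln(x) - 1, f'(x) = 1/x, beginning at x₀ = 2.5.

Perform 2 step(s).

f(x) = ln(x) - 1
f'(x) = 1/x
x₀ = 2.5

Newton-Raphson formula: x_{n+1} = x_n - f(x_n)/f'(x_n)

Iteration 1:
  f(2.500000) = -0.083709
  f'(2.500000) = 0.400000
  x_1 = 2.500000 - (-0.083709)/0.400000 = 2.709273
Iteration 2:
  f(2.709273) = -0.003320
  f'(2.709273) = 0.369103
  x_2 = 2.709273 - (-0.003320)/0.369103 = 2.718267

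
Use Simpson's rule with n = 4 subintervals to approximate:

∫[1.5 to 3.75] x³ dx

f(x) = x³
a = 1.5, b = 3.75, n = 4
h = (b - a)/n = 0.562500

Simpson's rule: (h/3)[f(x₀) + 4f(x₁) + 2f(x₂) + ... + f(xₙ)]

x_0 = 1.5000, f(x_0) = 3.375000, coefficient = 1
x_1 = 2.0625, f(x_1) = 8.773682, coefficient = 4
x_2 = 2.6250, f(x_2) = 18.087891, coefficient = 2
x_3 = 3.1875, f(x_3) = 32.385498, coefficient = 4
x_4 = 3.7500, f(x_4) = 52.734375, coefficient = 1

I ≈ (0.562500/3) × 256.921875 = 48.172852
Exact value: 48.172852
Error: 0.000000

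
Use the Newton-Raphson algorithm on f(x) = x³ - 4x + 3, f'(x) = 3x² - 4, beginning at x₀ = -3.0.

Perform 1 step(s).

f(x) = x³ - 4x + 3
f'(x) = 3x² - 4
x₀ = -3.0

Newton-Raphson formula: x_{n+1} = x_n - f(x_n)/f'(x_n)

Iteration 1:
  f(-3.000000) = -12.000000
  f'(-3.000000) = 23.000000
  x_1 = -3.000000 - (-12.000000)/23.000000 = -2.478261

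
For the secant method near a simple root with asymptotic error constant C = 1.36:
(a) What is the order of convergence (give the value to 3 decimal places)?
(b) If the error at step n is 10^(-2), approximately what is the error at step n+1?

(a) Secant method has superlinear convergence with order φ = (1+√5)/2 ≈ 1.618.
    This means |e_{n+1}| ≈ C|e_n|^1.618.

(b) With |e_n| = 10^(-2) and C = 1.36:
    |e_{n+1}| ≈ 1.36 × (10^(-2))^1.618 = 1.36 × 10^(-3.24)

(a) ≈ 1.618 (golden ratio); (b) |e_{n+1}| ≈ 7.897e-04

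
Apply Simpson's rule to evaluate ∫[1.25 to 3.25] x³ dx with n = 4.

f(x) = x³
a = 1.25, b = 3.25, n = 4
h = (b - a)/n = 0.500000

Simpson's rule: (h/3)[f(x₀) + 4f(x₁) + 2f(x₂) + ... + f(xₙ)]

x_0 = 1.2500, f(x_0) = 1.953125, coefficient = 1
x_1 = 1.7500, f(x_1) = 5.359375, coefficient = 4
x_2 = 2.2500, f(x_2) = 11.390625, coefficient = 2
x_3 = 2.7500, f(x_3) = 20.796875, coefficient = 4
x_4 = 3.2500, f(x_4) = 34.328125, coefficient = 1

I ≈ (0.500000/3) × 163.687500 = 27.281250
Exact value: 27.281250
Error: 0.000000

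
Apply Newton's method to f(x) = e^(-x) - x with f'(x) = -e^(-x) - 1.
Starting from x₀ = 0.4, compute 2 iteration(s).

f(x) = e^(-x) - x
f'(x) = -e^(-x) - 1
x₀ = 0.4

Newton-Raphson formula: x_{n+1} = x_n - f(x_n)/f'(x_n)

Iteration 1:
  f(0.400000) = 0.270320
  f'(0.400000) = -1.670320
  x_1 = 0.400000 - 0.270320/(-1.670320) = 0.561837
Iteration 2:
  f(0.561837) = 0.008323
  f'(0.561837) = -1.570161
  x_2 = 0.561837 - 0.008323/(-1.570161) = 0.567138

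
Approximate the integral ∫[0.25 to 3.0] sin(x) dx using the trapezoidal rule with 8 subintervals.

f(x) = sin(x)
a = 0.25, b = 3.0, n = 8
h = (b - a)/n = 0.343750

Trapezoidal rule: (h/2)[f(x₀) + 2f(x₁) + 2f(x₂) + ... + f(xₙ)]

x_0 = 0.2500, f(x_0) = 0.247404, coefficient = 1
x_1 = 0.5938, f(x_1) = 0.559473, coefficient = 2
x_2 = 0.9375, f(x_2) = 0.806081, coefficient = 2
x_3 = 1.2812, f(x_3) = 0.958374, coefficient = 2
x_4 = 1.6250, f(x_4) = 0.998531, coefficient = 2
x_5 = 1.9688, f(x_5) = 0.921856, coefficient = 2
x_6 = 2.3125, f(x_6) = 0.737319, coefficient = 2
x_7 = 2.6562, f(x_7) = 0.466511, coefficient = 2
x_8 = 3.0000, f(x_8) = 0.141120, coefficient = 1

I ≈ (0.343750/2) × 11.284814 = 1.939577
Exact value: 1.958905
Error: 0.019327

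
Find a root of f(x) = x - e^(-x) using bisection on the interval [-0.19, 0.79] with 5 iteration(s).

f(x) = x - e^(-x)
Initial interval: [-0.19, 0.79]

Iteration 1:
  c_1 = (-0.190000 + 0.790000)/2 = 0.300000
  f(c_1) = f(0.300000) = -0.440818
  f(a) × f(c) ≥ 0, new interval: [0.300000, 0.790000]
Iteration 2:
  c_2 = (0.300000 + 0.790000)/2 = 0.545000
  f(c_2) = f(0.545000) = -0.034842
  f(a) × f(c) ≥ 0, new interval: [0.545000, 0.790000]
Iteration 3:
  c_3 = (0.545000 + 0.790000)/2 = 0.667500
  f(c_3) = f(0.667500) = 0.154511
  f(a) × f(c) < 0, new interval: [0.545000, 0.667500]
Iteration 4:
  c_4 = (0.545000 + 0.667500)/2 = 0.606250
  f(c_4) = f(0.606250) = 0.060858
  f(a) × f(c) < 0, new interval: [0.545000, 0.606250]
Iteration 5:
  c_5 = (0.545000 + 0.606250)/2 = 0.575625
  f(c_5) = f(0.575625) = 0.013272
  f(a) × f(c) < 0, new interval: [0.545000, 0.575625]

After 5 iteration(s), the approximation is c_5 = 0.575625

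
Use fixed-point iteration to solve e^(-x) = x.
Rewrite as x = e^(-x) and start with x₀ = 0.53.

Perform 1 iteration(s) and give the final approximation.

Equation: e^(-x) = x
Fixed-point form: x = e^(-x)
x₀ = 0.53

x_1 = g(0.530000) = 0.588605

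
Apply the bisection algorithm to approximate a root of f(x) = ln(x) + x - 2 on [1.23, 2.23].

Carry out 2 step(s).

f(x) = ln(x) + x - 2
Initial interval: [1.23, 2.23]

Iteration 1:
  c_1 = (1.230000 + 2.230000)/2 = 1.730000
  f(c_1) = f(1.730000) = 0.278121
  f(a) × f(c) < 0, new interval: [1.230000, 1.730000]
Iteration 2:
  c_2 = (1.230000 + 1.730000)/2 = 1.480000
  f(c_2) = f(1.480000) = -0.127958
  f(a) × f(c) ≥ 0, new interval: [1.480000, 1.730000]

After 2 iteration(s), the approximation is c_2 = 1.480000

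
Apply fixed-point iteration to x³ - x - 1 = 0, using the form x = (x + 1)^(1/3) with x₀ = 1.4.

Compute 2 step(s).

Equation: x³ - x - 1 = 0
Fixed-point form: x = (x + 1)^(1/3)
x₀ = 1.4

x_1 = g(1.400000) = 1.338866
x_2 = g(1.338866) = 1.327400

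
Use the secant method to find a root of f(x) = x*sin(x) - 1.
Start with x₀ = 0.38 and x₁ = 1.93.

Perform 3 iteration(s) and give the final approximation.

f(x) = x*sin(x) - 1
x₀ = 0.38, x₁ = 1.93

Secant formula: x_{n+1} = x_n - f(x_n)(x_n - x_{n-1})/(f(x_n) - f(x_{n-1}))

Iteration 1:
  f(0.380000) = -0.859050
  f(1.930000) = 0.806822
  x_2 = 1.930000 - 0.806822×(1.930000 - 0.380000)/(0.806822 - (-0.859050))
       = 1.179298
Iteration 2:
  f(1.930000) = 0.806822
  f(1.179298) = 0.090070
  x_3 = 1.179298 - 0.090070×(1.179298 - 1.930000)/(0.090070 - 0.806822)
       = 1.084961
Iteration 3:
  f(1.179298) = 0.090070
  f(1.084961) = -0.040585
  x_4 = 1.084961 - (-0.040585)×(1.084961 - 1.179298)/(-0.040585 - 0.090070)
       = 1.114265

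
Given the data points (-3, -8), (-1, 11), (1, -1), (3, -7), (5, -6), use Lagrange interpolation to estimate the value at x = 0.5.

Lagrange interpolation formula:
P(x) = Σ yᵢ × Lᵢ(x)
where Lᵢ(x) = Π_{j≠i} (x - xⱼ)/(xᵢ - xⱼ)

L_0(0.5) = (0.5 - (-1))/(-3 - (-1)) × (0.5 - 1)/(-3 - 1) × (0.5 - 3)/(-3 - 3) × (0.5 - 5)/(-3 - 5) = -0.021973
L_1(0.5) = (0.5 - (-3))/(-1 - (-3)) × (0.5 - 1)/(-1 - 1) × (0.5 - 3)/(-1 - 3) × (0.5 - 5)/(-1 - 5) = 0.205078
L_2(0.5) = (0.5 - (-3))/(1 - (-3)) × (0.5 - (-1))/(1 - (-1)) × (0.5 - 3)/(1 - 3) × (0.5 - 5)/(1 - 5) = 0.922852
L_3(0.5) = (0.5 - (-3))/(3 - (-3)) × (0.5 - (-1))/(3 - (-1)) × (0.5 - 1)/(3 - 1) × (0.5 - 5)/(3 - 5) = -0.123047
L_4(0.5) = (0.5 - (-3))/(5 - (-3)) × (0.5 - (-1))/(5 - (-1)) × (0.5 - 1)/(5 - 1) × (0.5 - 3)/(5 - 3) = 0.017090

P(0.5) = (-8)×L_0(0.5) + 11×L_1(0.5) + (-1)×L_2(0.5) + (-7)×L_3(0.5) + (-6)×L_4(0.5)
P(0.5) = 2.267578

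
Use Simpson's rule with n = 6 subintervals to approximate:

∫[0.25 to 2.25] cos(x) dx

f(x) = cos(x)
a = 0.25, b = 2.25, n = 6
h = (b - a)/n = 0.333333

Simpson's rule: (h/3)[f(x₀) + 4f(x₁) + 2f(x₂) + ... + f(xₙ)]

x_0 = 0.2500, f(x_0) = 0.968912, coefficient = 1
x_1 = 0.5833, f(x_1) = 0.834631, coefficient = 4
x_2 = 0.9167, f(x_2) = 0.608469, coefficient = 2
x_3 = 1.2500, f(x_3) = 0.315322, coefficient = 4
x_4 = 1.5833, f(x_4) = -0.012537, coefficient = 2
x_5 = 1.9167, f(x_5) = -0.339016, coefficient = 4
x_6 = 2.2500, f(x_6) = -0.628174, coefficient = 1

I ≈ (0.333333/3) × 4.776355 = 0.530706
Exact value: 0.530669
Error: 0.000037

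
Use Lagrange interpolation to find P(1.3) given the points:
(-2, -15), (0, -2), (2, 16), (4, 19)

Lagrange interpolation formula:
P(x) = Σ yᵢ × Lᵢ(x)
where Lᵢ(x) = Π_{j≠i} (x - xⱼ)/(xᵢ - xⱼ)

L_0(1.3) = (1.3 - 0)/(-2 - 0) × (1.3 - 2)/(-2 - 2) × (1.3 - 4)/(-2 - 4) = -0.051187
L_1(1.3) = (1.3 - (-2))/(0 - (-2)) × (1.3 - 2)/(0 - 2) × (1.3 - 4)/(0 - 4) = 0.389812
L_2(1.3) = (1.3 - (-2))/(2 - (-2)) × (1.3 - 0)/(2 - 0) × (1.3 - 4)/(2 - 4) = 0.723938
L_3(1.3) = (1.3 - (-2))/(4 - (-2)) × (1.3 - 0)/(4 - 0) × (1.3 - 2)/(4 - 2) = -0.062562

P(1.3) = (-15)×L_0(1.3) + (-2)×L_1(1.3) + 16×L_2(1.3) + 19×L_3(1.3)
P(1.3) = 10.382500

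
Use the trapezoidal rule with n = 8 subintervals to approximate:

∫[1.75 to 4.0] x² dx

f(x) = x²
a = 1.75, b = 4.0, n = 8
h = (b - a)/n = 0.281250

Trapezoidal rule: (h/2)[f(x₀) + 2f(x₁) + 2f(x₂) + ... + f(xₙ)]

x_0 = 1.7500, f(x_0) = 3.062500, coefficient = 1
x_1 = 2.0312, f(x_1) = 4.125977, coefficient = 2
x_2 = 2.3125, f(x_2) = 5.347656, coefficient = 2
x_3 = 2.5938, f(x_3) = 6.727539, coefficient = 2
x_4 = 2.8750, f(x_4) = 8.265625, coefficient = 2
x_5 = 3.1562, f(x_5) = 9.961914, coefficient = 2
x_6 = 3.4375, f(x_6) = 11.816406, coefficient = 2
x_7 = 3.7188, f(x_7) = 13.829102, coefficient = 2
x_8 = 4.0000, f(x_8) = 16.000000, coefficient = 1

I ≈ (0.281250/2) × 139.210938 = 19.576538
Exact value: 19.546875
Error: 0.029663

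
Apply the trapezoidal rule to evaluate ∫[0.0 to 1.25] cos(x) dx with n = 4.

f(x) = cos(x)
a = 0.0, b = 1.25, n = 4
h = (b - a)/n = 0.312500

Trapezoidal rule: (h/2)[f(x₀) + 2f(x₁) + 2f(x₂) + ... + f(xₙ)]

x_0 = 0.0000, f(x_0) = 1.000000, coefficient = 1
x_1 = 0.3125, f(x_1) = 0.951568, coefficient = 2
x_2 = 0.6250, f(x_2) = 0.810963, coefficient = 2
x_3 = 0.9375, f(x_3) = 0.591805, coefficient = 2
x_4 = 1.2500, f(x_4) = 0.315322, coefficient = 1

I ≈ (0.312500/2) × 6.023995 = 0.941249
Exact value: 0.948985
Error: 0.007735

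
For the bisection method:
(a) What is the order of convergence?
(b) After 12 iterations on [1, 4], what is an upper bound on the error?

(a) Bisection has linear (order 1) convergence; the error is halved each step.

(b) Error bound = (b-a)/2^n = (4 - 1)/2^{12}
    = 3/2^{12}

(a) 1 (linear); (b) error ≤ 7.32e-04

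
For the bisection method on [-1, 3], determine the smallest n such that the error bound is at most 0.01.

We need (b-a)/2^n ≤ 0.01
(3 - (-1))/2^n ≤ 0.01
4/2^n ≤ 0.01
2^n ≥ 400
n ≥ log₂(400) = 8.64
n ≥ 9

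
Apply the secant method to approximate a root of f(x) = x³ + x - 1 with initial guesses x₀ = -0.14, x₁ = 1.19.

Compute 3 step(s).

f(x) = x³ + x - 1
x₀ = -0.14, x₁ = 1.19

Secant formula: x_{n+1} = x_n - f(x_n)(x_n - x_{n-1})/(f(x_n) - f(x_{n-1}))

Iteration 1:
  f(-0.140000) = -1.142744
  f(1.190000) = 1.875159
  x_2 = 1.190000 - 1.875159×(1.190000 - (-0.140000))/(1.875159 - (-1.142744))
       = 0.363611
Iteration 2:
  f(1.190000) = 1.875159
  f(0.363611) = -0.588315
  x_3 = 0.363611 - (-0.588315)×(0.363611 - 1.190000)/(-0.588315 - 1.875159)
       = 0.560965
Iteration 3:
  f(0.363611) = -0.588315
  f(0.560965) = -0.262509
  x_4 = 0.560965 - (-0.262509)×(0.560965 - 0.363611)/(-0.262509 - (-0.588315))
       = 0.719978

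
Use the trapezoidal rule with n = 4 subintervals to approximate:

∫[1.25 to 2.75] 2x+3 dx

f(x) = 2x+3
a = 1.25, b = 2.75, n = 4
h = (b - a)/n = 0.375000

Trapezoidal rule: (h/2)[f(x₀) + 2f(x₁) + 2f(x₂) + ... + f(xₙ)]

x_0 = 1.2500, f(x_0) = 5.500000, coefficient = 1
x_1 = 1.6250, f(x_1) = 6.250000, coefficient = 2
x_2 = 2.0000, f(x_2) = 7.000000, coefficient = 2
x_3 = 2.3750, f(x_3) = 7.750000, coefficient = 2
x_4 = 2.7500, f(x_4) = 8.500000, coefficient = 1

I ≈ (0.375000/2) × 56.000000 = 10.500000
Exact value: 10.500000
Error: 0.000000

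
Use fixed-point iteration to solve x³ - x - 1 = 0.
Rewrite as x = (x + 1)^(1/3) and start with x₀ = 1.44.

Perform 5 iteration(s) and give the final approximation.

Equation: x³ - x - 1 = 0
Fixed-point form: x = (x + 1)^(1/3)
x₀ = 1.44

x_1 = g(1.440000) = 1.346263
x_2 = g(1.346263) = 1.328798
x_3 = g(1.328798) = 1.325492
x_4 = g(1.325492) = 1.324865
x_5 = g(1.324865) = 1.324746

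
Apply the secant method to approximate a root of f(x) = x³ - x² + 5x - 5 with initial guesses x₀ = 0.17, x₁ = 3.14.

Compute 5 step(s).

f(x) = x³ - x² + 5x - 5
x₀ = 0.17, x₁ = 3.14

Secant formula: x_{n+1} = x_n - f(x_n)(x_n - x_{n-1})/(f(x_n) - f(x_{n-1}))

Iteration 1:
  f(0.170000) = -4.173987
  f(3.140000) = 31.799544
  x_2 = 3.140000 - 31.799544×(3.140000 - 0.170000)/(31.799544 - (-4.173987))
       = 0.514607
Iteration 2:
  f(3.140000) = 31.799544
  f(0.514607) = -2.555506
  x_3 = 0.514607 - (-2.555506)×(0.514607 - 3.140000)/(-2.555506 - 31.799544)
       = 0.709898
Iteration 3:
  f(0.514607) = -2.555506
  f(0.709898) = -1.596711
  x_4 = 0.709898 - (-1.596711)×(0.709898 - 0.514607)/(-1.596711 - (-2.555506))
       = 1.035120
Iteration 4:
  f(0.709898) = -1.596711
  f(1.035120) = 0.213233
  x_5 = 1.035120 - 0.213233×(1.035120 - 0.709898)/(0.213233 - (-1.596711))
       = 0.996805
Iteration 5:
  f(1.035120) = 0.213233
  f(0.996805) = -0.019148
  x_6 = 0.996805 - (-0.019148)×(0.996805 - 1.035120)/(-0.019148 - 0.213233)
       = 0.999962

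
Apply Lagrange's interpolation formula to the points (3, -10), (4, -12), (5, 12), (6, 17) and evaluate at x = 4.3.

Lagrange interpolation formula:
P(x) = Σ yᵢ × Lᵢ(x)
where Lᵢ(x) = Π_{j≠i} (x - xⱼ)/(xᵢ - xⱼ)

L_0(4.3) = (4.3 - 4)/(3 - 4) × (4.3 - 5)/(3 - 5) × (4.3 - 6)/(3 - 6) = -0.059500
L_1(4.3) = (4.3 - 3)/(4 - 3) × (4.3 - 5)/(4 - 5) × (4.3 - 6)/(4 - 6) = 0.773500
L_2(4.3) = (4.3 - 3)/(5 - 3) × (4.3 - 4)/(5 - 4) × (4.3 - 6)/(5 - 6) = 0.331500
L_3(4.3) = (4.3 - 3)/(6 - 3) × (4.3 - 4)/(6 - 4) × (4.3 - 5)/(6 - 5) = -0.045500

P(4.3) = (-10)×L_0(4.3) + (-12)×L_1(4.3) + 12×L_2(4.3) + 17×L_3(4.3)
P(4.3) = -5.482500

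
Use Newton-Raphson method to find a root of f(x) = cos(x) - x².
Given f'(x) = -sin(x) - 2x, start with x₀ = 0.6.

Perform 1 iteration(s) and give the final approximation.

f(x) = cos(x) - x²
f'(x) = -sin(x) - 2x
x₀ = 0.6

Newton-Raphson formula: x_{n+1} = x_n - f(x_n)/f'(x_n)

Iteration 1:
  f(0.600000) = 0.465336
  f'(0.600000) = -1.764642
  x_1 = 0.600000 - 0.465336/(-1.764642) = 0.863700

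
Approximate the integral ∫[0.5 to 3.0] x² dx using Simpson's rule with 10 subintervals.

f(x) = x²
a = 0.5, b = 3.0, n = 10
h = (b - a)/n = 0.250000

Simpson's rule: (h/3)[f(x₀) + 4f(x₁) + 2f(x₂) + ... + f(xₙ)]

x_0 = 0.5000, f(x_0) = 0.250000, coefficient = 1
x_1 = 0.7500, f(x_1) = 0.562500, coefficient = 4
x_2 = 1.0000, f(x_2) = 1.000000, coefficient = 2
x_3 = 1.2500, f(x_3) = 1.562500, coefficient = 4
x_4 = 1.5000, f(x_4) = 2.250000, coefficient = 2
x_5 = 1.7500, f(x_5) = 3.062500, coefficient = 4
x_6 = 2.0000, f(x_6) = 4.000000, coefficient = 2
x_7 = 2.2500, f(x_7) = 5.062500, coefficient = 4
x_8 = 2.5000, f(x_8) = 6.250000, coefficient = 2
x_9 = 2.7500, f(x_9) = 7.562500, coefficient = 4
x_10 = 3.0000, f(x_10) = 9.000000, coefficient = 1

I ≈ (0.250000/3) × 107.500000 = 8.958333
Exact value: 8.958333
Error: 0.000000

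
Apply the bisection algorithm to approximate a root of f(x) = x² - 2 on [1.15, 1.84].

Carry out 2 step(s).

f(x) = x² - 2
Initial interval: [1.15, 1.84]

Iteration 1:
  c_1 = (1.150000 + 1.840000)/2 = 1.495000
  f(c_1) = f(1.495000) = 0.235025
  f(a) × f(c) < 0, new interval: [1.150000, 1.495000]
Iteration 2:
  c_2 = (1.150000 + 1.495000)/2 = 1.322500
  f(c_2) = f(1.322500) = -0.250994
  f(a) × f(c) ≥ 0, new interval: [1.322500, 1.495000]

After 2 iteration(s), the approximation is c_2 = 1.322500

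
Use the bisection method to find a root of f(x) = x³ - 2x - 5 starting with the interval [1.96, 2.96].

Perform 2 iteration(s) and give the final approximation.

f(x) = x³ - 2x - 5
Initial interval: [1.96, 2.96]

Iteration 1:
  c_1 = (1.960000 + 2.960000)/2 = 2.460000
  f(c_1) = f(2.460000) = 4.966936
  f(a) × f(c) < 0, new interval: [1.960000, 2.460000]
Iteration 2:
  c_2 = (1.960000 + 2.460000)/2 = 2.210000
  f(c_2) = f(2.210000) = 1.373861
  f(a) × f(c) < 0, new interval: [1.960000, 2.210000]

After 2 iteration(s), the approximation is c_2 = 2.210000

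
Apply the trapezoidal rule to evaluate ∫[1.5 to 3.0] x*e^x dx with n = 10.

f(x) = x*e^x
a = 1.5, b = 3.0, n = 10
h = (b - a)/n = 0.150000

Trapezoidal rule: (h/2)[f(x₀) + 2f(x₁) + 2f(x₂) + ... + f(xₙ)]

x_0 = 1.5000, f(x_0) = 6.722534, coefficient = 1
x_1 = 1.6500, f(x_1) = 8.591517, coefficient = 2
x_2 = 1.8000, f(x_2) = 10.889365, coefficient = 2
x_3 = 1.9500, f(x_3) = 13.705941, coefficient = 2
x_4 = 2.1000, f(x_4) = 17.148957, coefficient = 2
x_5 = 2.2500, f(x_5) = 21.347406, coefficient = 2
x_6 = 2.4000, f(x_6) = 26.455623, coefficient = 2
x_7 = 2.5500, f(x_7) = 32.658115, coefficient = 2
x_8 = 2.7000, f(x_8) = 40.175276, coefficient = 2
x_9 = 2.8500, f(x_9) = 49.270178, coefficient = 2
x_10 = 3.0000, f(x_10) = 60.256611, coefficient = 1

I ≈ (0.150000/2) × 507.463899 = 38.059792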